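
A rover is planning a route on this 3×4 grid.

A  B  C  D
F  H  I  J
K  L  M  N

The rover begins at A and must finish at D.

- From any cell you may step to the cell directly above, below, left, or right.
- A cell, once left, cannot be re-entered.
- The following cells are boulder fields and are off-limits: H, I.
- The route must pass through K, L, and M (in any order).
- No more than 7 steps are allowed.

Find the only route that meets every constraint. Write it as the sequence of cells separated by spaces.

A F K L M N J D

The 7-move cap with required stops at K, L, M leaves no slack for detours.
Route from A: 2× down (reaching K), 3× right (reaching N), 2× up (reaching D) — 7 moves in all.
Check: all required cells visited; 7 ≤ 7 moves.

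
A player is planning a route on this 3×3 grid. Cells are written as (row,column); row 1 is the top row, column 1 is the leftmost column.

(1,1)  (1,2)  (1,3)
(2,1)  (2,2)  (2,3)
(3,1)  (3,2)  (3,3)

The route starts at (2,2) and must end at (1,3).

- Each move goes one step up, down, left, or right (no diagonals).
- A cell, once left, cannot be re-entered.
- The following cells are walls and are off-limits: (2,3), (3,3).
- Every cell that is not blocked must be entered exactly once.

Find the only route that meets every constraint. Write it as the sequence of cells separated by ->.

(2,2) -> (3,2) -> (3,1) -> (2,1) -> (1,1) -> (1,2) -> (1,3)

Need to visit all 7 open cells exactly once, starting at (2,2) and ending at (1,3).
Cell (1,1) has only two open neighbours ((2,1) and (1,2)), so the path must pass straight through it: one of those is the cell it's entered from and the other is where it exits.
Route from (2,2): down 1 to (3,2), left 1 to (3,1), up 2 to (1,1), right 2 to (1,3) — 6 moves in all.
Check: all 7 open cells covered.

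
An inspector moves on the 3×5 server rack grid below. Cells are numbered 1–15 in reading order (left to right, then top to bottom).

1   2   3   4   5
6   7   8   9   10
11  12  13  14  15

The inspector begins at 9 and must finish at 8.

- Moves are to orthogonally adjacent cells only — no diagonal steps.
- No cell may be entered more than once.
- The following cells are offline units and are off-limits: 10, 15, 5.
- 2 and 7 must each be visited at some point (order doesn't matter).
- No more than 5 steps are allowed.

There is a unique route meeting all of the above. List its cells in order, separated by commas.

The budget equals the shortest possible length, so every move has to be on a shortest route through the required cells.
Route from 9: up to 4, 2× left (reaching 2), down to 7, right to 8 — 5 moves in all.
Check: all required cells visited; 5 ≤ 5 moves.

9, 4, 3, 2, 7, 8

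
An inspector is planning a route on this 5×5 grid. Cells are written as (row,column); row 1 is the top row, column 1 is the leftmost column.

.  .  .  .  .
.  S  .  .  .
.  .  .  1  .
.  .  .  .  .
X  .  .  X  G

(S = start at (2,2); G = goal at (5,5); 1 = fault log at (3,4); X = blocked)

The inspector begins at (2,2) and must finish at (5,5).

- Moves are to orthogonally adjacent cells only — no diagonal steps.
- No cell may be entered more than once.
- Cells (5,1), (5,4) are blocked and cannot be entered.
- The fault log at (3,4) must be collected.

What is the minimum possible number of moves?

6

Any route passes through (3,4) somewhere between (2,2) and (5,5). Summing Manhattan distances along the two legs ((2,2) → (3,4) → (5,5)) gives a lower bound of 3 + 3 = 6 moves.
A route of 6 moves achieves this: (2,2) → (3,2) → (3,3) → (3,4) → (4,4) → (4,5) → (5,5).
Since 6 matches the lower bound, it is optimal.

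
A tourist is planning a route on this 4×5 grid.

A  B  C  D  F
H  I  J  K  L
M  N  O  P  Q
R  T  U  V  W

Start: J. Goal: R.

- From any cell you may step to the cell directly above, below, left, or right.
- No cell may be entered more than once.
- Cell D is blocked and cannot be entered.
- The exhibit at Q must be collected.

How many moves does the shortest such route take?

8

Any route passes through Q somewhere between J and R. Summing Manhattan distances along the two legs (J → Q → R) gives a lower bound of 3 + 5 = 8 moves.
A route of 8 moves achieves this: J → O → P → Q → W → V → U → T → R.
Since 8 matches the lower bound, it is optimal.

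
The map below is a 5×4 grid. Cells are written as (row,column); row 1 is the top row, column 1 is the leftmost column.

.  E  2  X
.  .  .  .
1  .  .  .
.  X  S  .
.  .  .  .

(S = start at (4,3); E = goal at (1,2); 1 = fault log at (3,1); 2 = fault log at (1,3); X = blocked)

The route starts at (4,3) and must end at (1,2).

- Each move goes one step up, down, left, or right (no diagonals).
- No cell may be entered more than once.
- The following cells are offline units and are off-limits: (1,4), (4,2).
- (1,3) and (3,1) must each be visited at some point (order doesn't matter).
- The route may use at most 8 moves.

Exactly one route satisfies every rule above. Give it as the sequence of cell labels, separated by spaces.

(4,3) (3,3) (3,2) (3,1) (2,1) (2,2) (2,3) (1,3) (1,2)

The budget equals the shortest possible length, so every move has to be on a shortest route through the required cells.
Route from (4,3): up to (3,3), 2× left (reaching (3,1)), up to (2,1), 2× right (reaching (2,3)), up to (1,3), left to (1,2) — 8 moves in all.
Check: all required cells visited; 8 ≤ 8 moves.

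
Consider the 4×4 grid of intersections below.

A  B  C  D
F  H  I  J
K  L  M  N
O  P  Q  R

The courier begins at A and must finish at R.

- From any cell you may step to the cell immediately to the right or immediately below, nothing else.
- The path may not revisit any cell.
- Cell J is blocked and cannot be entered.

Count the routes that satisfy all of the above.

A right/down-only route from A to R makes exactly 3 down-moves and 3 right-moves in some order.
With no other constraints that would be C(6,3) = 20 routes.
Subtract routes through each blocked cell (inclusion–exclusion for overlaps): − through J: 4 → 16.
That gives 16 routes.

16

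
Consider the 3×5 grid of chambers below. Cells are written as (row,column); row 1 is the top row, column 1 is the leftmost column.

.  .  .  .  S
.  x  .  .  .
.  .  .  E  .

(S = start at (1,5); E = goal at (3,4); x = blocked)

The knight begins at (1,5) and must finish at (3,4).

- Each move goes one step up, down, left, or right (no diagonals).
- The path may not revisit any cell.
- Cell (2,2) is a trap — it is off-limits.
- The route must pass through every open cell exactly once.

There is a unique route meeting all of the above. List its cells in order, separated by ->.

(1,5) -> (1,4) -> (1,3) -> (1,2) -> (1,1) -> (2,1) -> (3,1) -> (3,2) -> (3,3) -> (2,3) -> (2,4) -> (2,5) -> (3,5) -> (3,4)

Need to visit all 14 open cells exactly once, starting at (1,5) and ending at (3,4).
Cell (2,1) has only two open neighbours ((1,1) and (3,1)), so the path must pass straight through it: one of those is the cell it's entered from and the other is where it exits.
Route from (1,5): 4× left (reaching (1,1)), 2× down (reaching (3,1)), 2× right (reaching (3,3)), up to (2,3), 2× right (reaching (2,5)), down to (3,5), left to (3,4) — 13 moves in all.
Check: all 14 open cells covered.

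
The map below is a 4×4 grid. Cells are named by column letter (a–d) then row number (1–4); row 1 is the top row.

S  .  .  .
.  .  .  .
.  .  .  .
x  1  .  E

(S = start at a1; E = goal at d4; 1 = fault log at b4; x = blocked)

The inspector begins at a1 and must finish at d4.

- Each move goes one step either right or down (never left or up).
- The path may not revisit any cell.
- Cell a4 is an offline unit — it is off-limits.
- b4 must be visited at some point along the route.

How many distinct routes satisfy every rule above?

3

A right/down-only route from a1 to d4 makes exactly 3 down-moves and 3 right-moves in some order.
With no other constraints that would be C(6,3) = 20 routes.
Split at b4 and multiply the segment counts (each segment already excludes blocked cells): a1→b4: 3; b4→d4: 1; product = 3.
That gives 3 routes.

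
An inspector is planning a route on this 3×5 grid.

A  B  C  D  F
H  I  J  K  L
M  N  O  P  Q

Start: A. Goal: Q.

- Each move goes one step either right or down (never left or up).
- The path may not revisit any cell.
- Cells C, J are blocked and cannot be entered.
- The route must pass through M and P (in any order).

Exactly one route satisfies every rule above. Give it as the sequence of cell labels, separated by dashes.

Moves only go right or down, so the column and row indices never decrease.
Route from A: 2× down (reaching M), 4× right (reaching Q) — 6 moves in all.
Check: all required cells visited.

A - H - M - N - O - P - Q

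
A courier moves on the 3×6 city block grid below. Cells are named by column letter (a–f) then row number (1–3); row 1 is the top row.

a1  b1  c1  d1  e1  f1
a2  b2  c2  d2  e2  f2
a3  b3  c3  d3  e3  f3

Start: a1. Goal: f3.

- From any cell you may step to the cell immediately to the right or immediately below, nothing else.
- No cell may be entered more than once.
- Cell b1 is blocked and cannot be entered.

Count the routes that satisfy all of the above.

A right/down-only route from a1 to f3 makes exactly 2 down-moves and 5 right-moves in some order.
With no other constraints that would be C(7,2) = 21 routes.
Subtract routes through each blocked cell (inclusion–exclusion for overlaps): − through b1: 15 → 6.
That gives 6 routes.

6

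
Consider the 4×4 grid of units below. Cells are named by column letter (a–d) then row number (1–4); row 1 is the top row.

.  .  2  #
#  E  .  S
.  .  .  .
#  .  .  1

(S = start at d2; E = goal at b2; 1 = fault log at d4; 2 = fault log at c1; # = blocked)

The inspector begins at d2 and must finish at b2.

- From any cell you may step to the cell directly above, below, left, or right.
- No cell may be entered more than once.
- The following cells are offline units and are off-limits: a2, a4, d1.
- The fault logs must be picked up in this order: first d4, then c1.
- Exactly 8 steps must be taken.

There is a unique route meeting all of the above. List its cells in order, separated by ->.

d2 -> d3 -> d4 -> c4 -> c3 -> c2 -> c1 -> b1 -> b2

The waypoints must appear in the order d4, c1, with no cell reused.
Route from d2: 2× down (reaching d4), left to c4, 3× up (reaching c1), left to b1, down to b2 — 8 moves in all.
Check: order respected (1 at step 2, 2 at step 6); 8 moves as required.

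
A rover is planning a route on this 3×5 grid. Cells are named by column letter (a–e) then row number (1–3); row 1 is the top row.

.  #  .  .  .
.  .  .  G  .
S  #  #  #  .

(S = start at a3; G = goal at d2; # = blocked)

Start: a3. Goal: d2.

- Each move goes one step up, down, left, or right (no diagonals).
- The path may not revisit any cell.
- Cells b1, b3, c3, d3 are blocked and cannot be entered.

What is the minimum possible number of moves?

4

The Manhattan distance from a3 to d2 is |3−2| + |1−4| = 4, so at least 4 moves are needed.
A route of 4 moves achieves this: a3 → a2 → b2 → c2 → d2.
Since 4 matches the lower bound, it is optimal.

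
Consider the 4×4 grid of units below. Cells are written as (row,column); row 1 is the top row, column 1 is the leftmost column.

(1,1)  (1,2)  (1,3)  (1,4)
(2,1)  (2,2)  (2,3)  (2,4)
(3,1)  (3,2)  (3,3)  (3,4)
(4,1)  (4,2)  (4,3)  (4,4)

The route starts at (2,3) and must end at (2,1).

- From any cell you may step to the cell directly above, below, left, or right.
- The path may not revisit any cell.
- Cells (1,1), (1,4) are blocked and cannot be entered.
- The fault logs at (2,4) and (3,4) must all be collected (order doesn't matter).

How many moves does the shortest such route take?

Any route passes through (2,4) and (3,4) in some order between (2,3) and (2,1). Summing Manhattan distances along each leg and taking the cheapest ordering ((2,3) → (3,4) → (2,4) → (2,1)) gives a lower bound of 2 + 1 + 3 = 6 moves.
A route of 6 moves achieves this: (2,3) → (2,4) → (3,4) → (3,3) → (3,2) → (2,2) → (2,1).
Since 6 matches the lower bound, it is optimal.

6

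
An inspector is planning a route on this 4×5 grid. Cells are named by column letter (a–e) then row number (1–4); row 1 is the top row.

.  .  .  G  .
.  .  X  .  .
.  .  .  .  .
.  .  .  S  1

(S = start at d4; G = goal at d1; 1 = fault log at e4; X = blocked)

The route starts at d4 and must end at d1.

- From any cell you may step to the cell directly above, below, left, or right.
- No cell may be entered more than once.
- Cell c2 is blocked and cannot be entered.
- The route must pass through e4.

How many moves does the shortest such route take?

Any route passes through e4 somewhere between d4 and d1. Summing Manhattan distances along the two legs (d4 → e4 → d1) gives a lower bound of 1 + 4 = 5 moves.
A route of 5 moves achieves this: d4 → e4 → e3 → e2 → e1 → d1.
Since 5 matches the lower bound, it is optimal.

5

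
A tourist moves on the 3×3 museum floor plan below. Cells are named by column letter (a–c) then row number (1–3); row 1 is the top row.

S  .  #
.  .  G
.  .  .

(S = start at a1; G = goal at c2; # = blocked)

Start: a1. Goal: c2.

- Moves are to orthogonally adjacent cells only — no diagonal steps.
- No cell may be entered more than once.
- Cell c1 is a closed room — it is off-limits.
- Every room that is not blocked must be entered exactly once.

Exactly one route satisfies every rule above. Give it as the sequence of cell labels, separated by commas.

a1, b1, b2, a2, a3, b3, c3, c2

Need to visit all 8 open cells exactly once, starting at a1 and ending at c2.
Cell b1 has only two open neighbours (b2 and a1), so the path must pass straight through it: one of those is the cell it's entered from and the other is where it exits.
Route from a1: right 1 to b1, down 1 to b2, left 1 to a2, down 1 to a3, right 2 to c3, up 1 to c2 — 7 moves in all.
Check: all 8 open cells covered.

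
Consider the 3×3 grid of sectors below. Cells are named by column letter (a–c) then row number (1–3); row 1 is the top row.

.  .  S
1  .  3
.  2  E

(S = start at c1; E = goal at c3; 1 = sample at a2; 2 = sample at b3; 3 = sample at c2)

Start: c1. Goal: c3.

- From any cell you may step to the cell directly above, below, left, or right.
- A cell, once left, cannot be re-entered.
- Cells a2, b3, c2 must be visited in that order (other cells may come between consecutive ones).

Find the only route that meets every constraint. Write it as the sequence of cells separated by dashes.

The waypoints must appear in the order a2, b3, c2, with no cell reused.
Route from c1: 2× left (reaching a1), 2× down (reaching a3), right to b3, up to b2, right to c2, down to c3 — 8 moves in all.
Check: order respected (1 at step 3, 2 at step 5, 3 at step 7).

c1 - b1 - a1 - a2 - a3 - b3 - b2 - c2 - c3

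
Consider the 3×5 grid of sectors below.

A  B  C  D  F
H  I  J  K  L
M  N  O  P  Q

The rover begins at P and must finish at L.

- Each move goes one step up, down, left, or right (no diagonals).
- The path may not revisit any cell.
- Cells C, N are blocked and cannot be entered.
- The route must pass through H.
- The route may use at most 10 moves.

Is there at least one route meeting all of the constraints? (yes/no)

Exhausting the options from P, every branch either dead-ends against blocked cells, would have to re-enter a cell already used, runs past the 10-move limit, or reaches the goal with a constraint still unmet.

no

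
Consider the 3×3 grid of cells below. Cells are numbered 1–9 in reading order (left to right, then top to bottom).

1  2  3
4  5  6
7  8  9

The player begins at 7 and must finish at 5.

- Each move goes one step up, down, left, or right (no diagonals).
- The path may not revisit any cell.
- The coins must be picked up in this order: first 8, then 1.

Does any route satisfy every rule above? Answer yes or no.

yes

One route that works: 7 → 8 → 9 → 6 → 3 → 2 → 1 → 4 → 5.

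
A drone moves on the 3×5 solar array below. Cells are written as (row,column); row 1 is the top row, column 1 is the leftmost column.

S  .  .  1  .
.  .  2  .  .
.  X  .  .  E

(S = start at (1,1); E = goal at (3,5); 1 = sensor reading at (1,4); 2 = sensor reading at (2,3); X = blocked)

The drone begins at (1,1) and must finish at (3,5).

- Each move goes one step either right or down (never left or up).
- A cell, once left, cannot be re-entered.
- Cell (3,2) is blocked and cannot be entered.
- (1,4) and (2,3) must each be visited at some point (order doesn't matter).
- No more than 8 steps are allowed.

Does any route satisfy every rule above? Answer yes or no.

no

(2,3) is below but to the left of (1,4): going (1,4) → (2,3) would need a leftward move and (2,3) → (1,4) an upward move, so no right/down-only route can visit both required cells.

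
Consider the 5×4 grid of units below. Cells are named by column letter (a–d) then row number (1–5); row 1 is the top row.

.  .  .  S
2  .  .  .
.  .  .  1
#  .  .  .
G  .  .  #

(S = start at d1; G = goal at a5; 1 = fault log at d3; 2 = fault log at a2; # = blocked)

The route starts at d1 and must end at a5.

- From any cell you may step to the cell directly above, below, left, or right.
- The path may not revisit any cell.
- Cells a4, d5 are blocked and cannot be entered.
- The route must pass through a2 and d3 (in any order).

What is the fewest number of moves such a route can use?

11

Any route passes through a2 and d3 in some order between d1 and a5. Summing Manhattan distances along each leg and taking the cheapest ordering (d1 → d3 → a2 → a5) gives a lower bound of 2 + 4 + 3 = 9 moves.
That bound ignores the blocked cells. Measuring each leg by the fewest moves that actually steer around them (d1→d3: 2; d3→a2: 4; a2→a5: 5) raises the lower bound to 11.
A route of 11 moves exists: d1 → d2 → d3 → c3 → c2 → b2 → a2 → a3 → b3 → b4 → b5 → a5.
Since 11 matches that lower bound, it is optimal.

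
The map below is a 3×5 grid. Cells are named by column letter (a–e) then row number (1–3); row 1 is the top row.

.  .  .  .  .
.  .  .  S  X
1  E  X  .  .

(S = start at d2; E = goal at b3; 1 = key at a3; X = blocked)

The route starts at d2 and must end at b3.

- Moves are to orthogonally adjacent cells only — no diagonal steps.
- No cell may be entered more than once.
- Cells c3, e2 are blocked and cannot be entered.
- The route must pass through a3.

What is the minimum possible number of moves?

Any route passes through a3 somewhere between d2 and b3. Summing Manhattan distances along the two legs (d2 → a3 → b3) gives a lower bound of 4 + 1 = 5 moves.
A route of 5 moves achieves this: d2 → c2 → b2 → a2 → a3 → b3.
Since 5 matches the lower bound, it is optimal.

5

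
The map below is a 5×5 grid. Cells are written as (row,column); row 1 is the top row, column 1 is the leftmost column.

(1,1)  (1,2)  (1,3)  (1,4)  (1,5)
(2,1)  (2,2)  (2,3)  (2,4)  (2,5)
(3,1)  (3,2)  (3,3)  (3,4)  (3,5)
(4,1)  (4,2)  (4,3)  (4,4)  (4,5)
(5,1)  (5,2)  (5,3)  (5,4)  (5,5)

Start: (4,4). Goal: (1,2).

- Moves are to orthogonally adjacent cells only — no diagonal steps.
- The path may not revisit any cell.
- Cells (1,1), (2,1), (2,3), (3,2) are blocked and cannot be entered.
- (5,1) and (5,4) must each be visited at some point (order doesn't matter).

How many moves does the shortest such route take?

Any route passes through (5,1) and (5,4) in some order between (4,4) and (1,2). Summing Manhattan distances along each leg and taking the cheapest ordering ((4,4) → (5,4) → (5,1) → (1,2)) gives a lower bound of 1 + 3 + 5 = 9 moves.
That bound ignores the blocked cells. Measuring each leg by the fewest moves that actually steer around them ((4,4)→(5,1): 4; (5,1)→(5,4): 3; (5,4)→(1,2): 6) raises the lower bound to 13.
A route of 13 moves exists: (4,4) → (5,4) → (5,3) → (5,2) → (5,1) → (4,1) → (4,2) → (4,3) → (3,3) → (3,4) → (2,4) → (1,4) → (1,3) → (1,2).
Since 13 matches that lower bound, it is optimal.

13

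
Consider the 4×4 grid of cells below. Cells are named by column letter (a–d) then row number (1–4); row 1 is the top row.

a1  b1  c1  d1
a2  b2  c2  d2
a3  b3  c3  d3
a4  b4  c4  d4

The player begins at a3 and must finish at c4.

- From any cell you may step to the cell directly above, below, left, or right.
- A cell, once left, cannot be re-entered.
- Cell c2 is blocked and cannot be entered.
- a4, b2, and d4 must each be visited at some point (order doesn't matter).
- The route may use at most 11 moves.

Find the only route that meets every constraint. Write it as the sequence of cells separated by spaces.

Any route must reach a4, b2, and d4 and still end at c4 within 11 moves, so the order of the required stops is forced.
Route from a3: down to a4, right to b4, 3× up (reaching b1), 2× right (reaching d1), 3× down (reaching d4), left to c4 — 11 moves in all.
Check: all required cells visited; 11 ≤ 11 moves.

a3 a4 b4 b3 b2 b1 c1 d1 d2 d3 d4 c4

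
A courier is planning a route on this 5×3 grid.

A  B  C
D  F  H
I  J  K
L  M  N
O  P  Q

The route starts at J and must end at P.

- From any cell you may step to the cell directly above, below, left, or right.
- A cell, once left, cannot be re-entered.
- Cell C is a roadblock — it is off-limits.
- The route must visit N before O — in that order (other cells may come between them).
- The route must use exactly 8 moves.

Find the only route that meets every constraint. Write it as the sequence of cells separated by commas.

J, F, H, K, N, M, L, O, P

The waypoints must appear in the order N, O, with no cell reused.
Route from J: up 1 to F, right 1 to H, down 2 to N, left 2 to L, down 1 to O, right 1 to P — 8 moves in all.
Check: order respected (N at step 4, O at step 7); 8 moves as required.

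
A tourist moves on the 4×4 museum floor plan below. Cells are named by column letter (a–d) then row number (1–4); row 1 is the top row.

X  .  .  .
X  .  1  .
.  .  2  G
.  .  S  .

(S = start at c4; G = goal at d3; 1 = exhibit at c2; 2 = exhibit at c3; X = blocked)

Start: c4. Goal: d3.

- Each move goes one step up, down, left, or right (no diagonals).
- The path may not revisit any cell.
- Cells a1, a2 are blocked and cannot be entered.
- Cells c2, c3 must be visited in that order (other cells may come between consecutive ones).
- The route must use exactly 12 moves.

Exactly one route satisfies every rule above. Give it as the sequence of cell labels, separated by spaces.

c4 b4 a4 a3 b3 b2 b1 c1 d1 d2 c2 c3 d3

The waypoints must appear in the order c2, c3, with no cell reused.
Route from c4: 2× left (reaching a4), up to a3, right to b3, 2× up (reaching b1), 2× right (reaching d1), down to d2, left to c2, down to c3, right to d3 — 12 moves in all.
Check: order respected (1 at step 10, 2 at step 11); 12 moves as required.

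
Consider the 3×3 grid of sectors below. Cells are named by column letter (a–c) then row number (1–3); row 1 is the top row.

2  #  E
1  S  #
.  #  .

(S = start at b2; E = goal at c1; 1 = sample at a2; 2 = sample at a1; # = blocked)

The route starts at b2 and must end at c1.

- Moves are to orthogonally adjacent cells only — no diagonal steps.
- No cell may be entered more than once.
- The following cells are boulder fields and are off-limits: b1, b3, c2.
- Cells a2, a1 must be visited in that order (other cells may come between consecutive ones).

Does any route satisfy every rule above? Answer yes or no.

The blocked cells wall c1 off from b2 completely — no sequence of moves reaches it at all, so no route can satisfy the rules.

no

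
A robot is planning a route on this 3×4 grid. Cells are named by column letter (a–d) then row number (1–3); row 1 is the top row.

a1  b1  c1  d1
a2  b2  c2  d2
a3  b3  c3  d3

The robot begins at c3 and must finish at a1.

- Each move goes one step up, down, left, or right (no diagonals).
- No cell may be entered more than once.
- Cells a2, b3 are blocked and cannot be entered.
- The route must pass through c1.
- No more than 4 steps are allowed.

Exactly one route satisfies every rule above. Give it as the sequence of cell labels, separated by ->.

The budget equals the shortest possible length, so every move has to be on a shortest route through the required cells.
Route from c3: 2× up (reaching c1), 2× left (reaching a1) — 4 moves in all.
Check: all required cells visited; 4 ≤ 4 moves.

c3 -> c2 -> c1 -> b1 -> a1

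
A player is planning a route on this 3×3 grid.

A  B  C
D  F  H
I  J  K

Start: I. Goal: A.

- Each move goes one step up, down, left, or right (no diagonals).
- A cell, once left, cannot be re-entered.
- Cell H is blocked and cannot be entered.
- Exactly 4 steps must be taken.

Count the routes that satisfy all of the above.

3

Need simple routes of exactly 4 moves from I to A (Manhattan distance 2, so 1 moves are spent on a detour and 1 undoing it).
Enumerating: I D F B A | I J F B A | I J F D A.
That gives 3 routes.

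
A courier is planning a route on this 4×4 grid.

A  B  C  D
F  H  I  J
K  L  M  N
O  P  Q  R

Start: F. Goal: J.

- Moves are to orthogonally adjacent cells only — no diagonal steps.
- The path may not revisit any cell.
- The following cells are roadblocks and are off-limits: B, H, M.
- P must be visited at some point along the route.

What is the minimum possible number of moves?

7

Any route passes through P somewhere between F and J. Summing Manhattan distances along the two legs (F → P → J) gives a lower bound of 3 + 4 = 7 moves.
A route of 7 moves achieves this: F → K → O → P → Q → R → N → J.
Since 7 matches the lower bound, it is optimal.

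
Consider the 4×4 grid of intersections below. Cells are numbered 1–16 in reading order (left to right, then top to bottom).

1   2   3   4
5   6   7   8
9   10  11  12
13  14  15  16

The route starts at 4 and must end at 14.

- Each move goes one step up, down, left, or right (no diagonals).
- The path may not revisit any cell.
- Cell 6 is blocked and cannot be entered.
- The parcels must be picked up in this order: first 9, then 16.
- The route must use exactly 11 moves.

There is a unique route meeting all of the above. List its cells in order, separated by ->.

The waypoints must appear in the order 9, 16, with no cell reused.
Route from 4: left 3 to 1, down 2 to 9, right 3 to 12, down 1 to 16, left 2 to 14 — 11 moves in all.
Check: order respected (9 at step 5, 16 at step 9); 11 moves as required.

4 -> 3 -> 2 -> 1 -> 5 -> 9 -> 10 -> 11 -> 12 -> 16 -> 15 -> 14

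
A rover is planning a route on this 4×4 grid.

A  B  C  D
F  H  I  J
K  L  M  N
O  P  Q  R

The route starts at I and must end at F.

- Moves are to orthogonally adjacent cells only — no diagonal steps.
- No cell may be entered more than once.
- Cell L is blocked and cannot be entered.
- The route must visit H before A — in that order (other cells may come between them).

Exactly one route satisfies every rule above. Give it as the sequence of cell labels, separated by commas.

I, H, B, A, F

The waypoints must appear in the order H, A, with no cell reused.
Route from I: left to H, up to B, left to A, down to F — 4 moves in all.
Check: order respected (H at step 1, A at step 3).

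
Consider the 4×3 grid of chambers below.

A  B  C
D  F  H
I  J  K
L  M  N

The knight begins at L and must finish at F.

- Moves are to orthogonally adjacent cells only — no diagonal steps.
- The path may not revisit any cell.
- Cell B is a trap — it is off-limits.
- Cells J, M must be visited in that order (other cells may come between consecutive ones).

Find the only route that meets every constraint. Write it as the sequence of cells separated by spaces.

L I J M N K H F

The waypoints must appear in the order J, M, with no cell reused.
Route from L: up to I, right to J, down to M, right to N, 2× up (reaching H), left to F — 7 moves in all.
Check: order respected (J at step 2, M at step 3).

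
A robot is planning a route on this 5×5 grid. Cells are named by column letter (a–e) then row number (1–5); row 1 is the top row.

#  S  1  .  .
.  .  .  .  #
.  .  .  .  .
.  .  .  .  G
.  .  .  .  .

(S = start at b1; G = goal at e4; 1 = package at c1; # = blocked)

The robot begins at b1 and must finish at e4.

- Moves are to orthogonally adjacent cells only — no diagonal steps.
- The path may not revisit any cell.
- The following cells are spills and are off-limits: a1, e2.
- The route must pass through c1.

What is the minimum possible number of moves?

Any route passes through c1 somewhere between b1 and e4. Summing Manhattan distances along the two legs (b1 → c1 → e4) gives a lower bound of 1 + 5 = 6 moves.
A route of 6 moves achieves this: b1 → c1 → c2 → c3 → c4 → d4 → e4.
Since 6 matches the lower bound, it is optimal.

6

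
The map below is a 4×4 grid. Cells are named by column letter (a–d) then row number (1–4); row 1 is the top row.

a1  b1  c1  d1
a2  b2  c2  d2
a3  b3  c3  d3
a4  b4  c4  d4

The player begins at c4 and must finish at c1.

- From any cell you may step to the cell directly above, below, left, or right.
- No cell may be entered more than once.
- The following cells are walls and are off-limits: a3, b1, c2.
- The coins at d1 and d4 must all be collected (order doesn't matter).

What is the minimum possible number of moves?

5

Any route passes through d1 and d4 in some order between c4 and c1. Summing Manhattan distances along each leg and taking the cheapest ordering (c4 → d4 → d1 → c1) gives a lower bound of 1 + 3 + 1 = 5 moves.
A route of 5 moves achieves this: c4 → d4 → d3 → d2 → d1 → c1.
Since 5 matches the lower bound, it is optimal.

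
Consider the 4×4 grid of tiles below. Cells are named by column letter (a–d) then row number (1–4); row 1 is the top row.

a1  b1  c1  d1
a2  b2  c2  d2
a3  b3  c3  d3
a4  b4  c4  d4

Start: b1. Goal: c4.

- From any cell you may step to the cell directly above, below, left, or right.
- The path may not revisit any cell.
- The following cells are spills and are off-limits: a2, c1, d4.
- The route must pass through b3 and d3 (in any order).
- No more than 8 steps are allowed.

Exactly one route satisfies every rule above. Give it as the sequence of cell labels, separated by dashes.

b1 - b2 - c2 - d2 - d3 - c3 - b3 - b4 - c4

The 8-move cap with required stops at b3, d3 leaves no slack for detours.
Route from b1: down to b2, 2× right (reaching d2), down to d3, 2× left (reaching b3), down to b4, right to c4 — 8 moves in all.
Check: all required cells visited; 8 ≤ 8 moves.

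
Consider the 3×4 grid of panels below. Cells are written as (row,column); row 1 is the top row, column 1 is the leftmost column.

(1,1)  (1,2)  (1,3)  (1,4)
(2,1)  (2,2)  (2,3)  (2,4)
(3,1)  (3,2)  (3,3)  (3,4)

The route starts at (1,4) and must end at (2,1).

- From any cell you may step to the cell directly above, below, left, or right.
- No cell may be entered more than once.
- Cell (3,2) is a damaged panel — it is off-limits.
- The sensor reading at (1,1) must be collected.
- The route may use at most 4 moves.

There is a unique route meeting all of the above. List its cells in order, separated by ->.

The budget equals the shortest possible length, so every move has to be on a shortest route through the required cells.
Route from (1,4): 3× left (reaching (1,1)), down to (2,1) — 4 moves in all.
Check: all required cells visited; 4 ≤ 4 moves.

(1,4) -> (1,3) -> (1,2) -> (1,1) -> (2,1)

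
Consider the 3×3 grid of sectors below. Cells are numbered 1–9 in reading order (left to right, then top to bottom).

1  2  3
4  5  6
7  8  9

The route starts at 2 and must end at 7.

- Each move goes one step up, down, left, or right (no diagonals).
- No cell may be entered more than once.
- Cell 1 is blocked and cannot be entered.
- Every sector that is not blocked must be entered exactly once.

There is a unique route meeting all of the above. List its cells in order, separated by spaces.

Need to visit all 8 open cells exactly once, starting at 2 and ending at 7.
Cell 3 has only two open neighbours (6 and 2), so the path must pass straight through it: one of those is the cell it's entered from and the other is where it exits.
Route from 2: right 1 to 3, down 2 to 9, left 1 to 8, up 1 to 5, left 1 to 4, down 1 to 7 — 7 moves in all.
Check: all 8 open cells covered.

2 3 6 9 8 5 4 7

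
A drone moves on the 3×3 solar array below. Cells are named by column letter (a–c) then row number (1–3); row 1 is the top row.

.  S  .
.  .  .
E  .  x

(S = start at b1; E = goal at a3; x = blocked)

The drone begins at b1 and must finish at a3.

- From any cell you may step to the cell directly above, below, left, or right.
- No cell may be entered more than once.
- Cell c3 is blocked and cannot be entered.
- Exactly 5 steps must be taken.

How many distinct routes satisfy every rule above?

3

Need simple routes of exactly 5 moves from b1 to a3 (Manhattan distance 3, so 1 moves are spent on a detour and 1 undoing it).
Enumerating: b1 a1 a2 b2 b3 a3 | b1 c1 c2 b2 b3 a3 | b1 c1 c2 b2 a2 a3.
That gives 3 routes.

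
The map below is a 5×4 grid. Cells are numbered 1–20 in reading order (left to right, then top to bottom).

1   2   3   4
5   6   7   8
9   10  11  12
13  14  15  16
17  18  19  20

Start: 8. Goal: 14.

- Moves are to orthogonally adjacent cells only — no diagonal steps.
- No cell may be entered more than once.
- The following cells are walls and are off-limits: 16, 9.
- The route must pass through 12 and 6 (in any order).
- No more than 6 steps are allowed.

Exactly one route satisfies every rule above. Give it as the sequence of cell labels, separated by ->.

The budget equals the shortest possible length, so every move has to be on a shortest route through the required cells.
Route from 8: down to 12, left to 11, up to 7, left to 6, 2× down (reaching 14) — 6 moves in all.
Check: all required cells visited; 6 ≤ 6 moves.

8 -> 12 -> 11 -> 7 -> 6 -> 10 -> 14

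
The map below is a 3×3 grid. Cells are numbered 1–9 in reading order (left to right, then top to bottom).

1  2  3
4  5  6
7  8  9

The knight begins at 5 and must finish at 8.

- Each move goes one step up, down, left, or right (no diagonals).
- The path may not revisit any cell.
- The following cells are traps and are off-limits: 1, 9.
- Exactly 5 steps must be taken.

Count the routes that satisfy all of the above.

0

Need simple routes of exactly 5 moves from 5 to 8 (Manhattan distance 1, so 2 moves are spent on a detour and 2 undoing it).
No route satisfies every constraint, so the count is 0.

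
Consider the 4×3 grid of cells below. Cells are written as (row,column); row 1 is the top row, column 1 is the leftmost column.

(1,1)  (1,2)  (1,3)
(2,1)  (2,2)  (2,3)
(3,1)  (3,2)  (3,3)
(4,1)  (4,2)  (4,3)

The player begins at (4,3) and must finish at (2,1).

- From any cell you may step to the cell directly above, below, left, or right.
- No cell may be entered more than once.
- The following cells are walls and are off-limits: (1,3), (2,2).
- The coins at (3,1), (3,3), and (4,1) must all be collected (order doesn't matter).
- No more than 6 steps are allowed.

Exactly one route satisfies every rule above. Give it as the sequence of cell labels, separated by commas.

(4,3), (3,3), (3,2), (4,2), (4,1), (3,1), (2,1)

The budget equals the shortest possible length, so every move has to be on a shortest route through the required cells.
Route from (4,3): up 1 to (3,3), left 1 to (3,2), down 1 to (4,2), left 1 to (4,1), up 2 to (2,1) — 6 moves in all.
Check: all required cells visited; 6 ≤ 6 moves.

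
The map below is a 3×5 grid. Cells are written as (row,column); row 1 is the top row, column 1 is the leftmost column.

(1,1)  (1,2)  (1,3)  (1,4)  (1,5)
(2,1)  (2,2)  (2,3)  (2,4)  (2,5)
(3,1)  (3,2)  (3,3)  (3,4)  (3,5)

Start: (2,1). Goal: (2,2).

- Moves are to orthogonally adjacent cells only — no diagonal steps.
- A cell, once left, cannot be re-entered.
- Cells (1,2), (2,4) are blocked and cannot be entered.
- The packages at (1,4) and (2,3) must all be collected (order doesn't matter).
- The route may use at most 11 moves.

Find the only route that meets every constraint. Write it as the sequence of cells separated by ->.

(2,1) -> (3,1) -> (3,2) -> (3,3) -> (3,4) -> (3,5) -> (2,5) -> (1,5) -> (1,4) -> (1,3) -> (2,3) -> (2,2)

The budget equals the shortest possible length, so every move has to be on a shortest route through the required cells.
Route from (2,1): down to (3,1), 4× right (reaching (3,5)), 2× up (reaching (1,5)), 2× left (reaching (1,3)), down to (2,3), left to (2,2) — 11 moves in all.
Check: all required cells visited; 11 ≤ 11 moves.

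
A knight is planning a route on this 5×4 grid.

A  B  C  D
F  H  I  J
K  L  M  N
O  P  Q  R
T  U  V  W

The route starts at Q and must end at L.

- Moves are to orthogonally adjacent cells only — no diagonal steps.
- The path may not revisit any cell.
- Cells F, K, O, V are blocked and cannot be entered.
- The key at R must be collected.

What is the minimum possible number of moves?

4

Any route passes through R somewhere between Q and L. Summing Manhattan distances along the two legs (Q → R → L) gives a lower bound of 1 + 3 = 4 moves.
A route of 4 moves achieves this: Q → R → N → M → L.
Since 4 matches the lower bound, it is optimal.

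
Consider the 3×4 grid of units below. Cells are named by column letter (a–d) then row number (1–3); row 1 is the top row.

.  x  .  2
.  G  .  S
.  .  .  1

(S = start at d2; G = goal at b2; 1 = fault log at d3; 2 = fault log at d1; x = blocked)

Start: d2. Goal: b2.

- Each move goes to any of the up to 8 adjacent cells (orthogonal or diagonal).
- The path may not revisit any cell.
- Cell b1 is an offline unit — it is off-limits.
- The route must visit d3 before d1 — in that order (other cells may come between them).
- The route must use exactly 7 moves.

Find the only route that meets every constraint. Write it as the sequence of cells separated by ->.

d2 -> d3 -> c3 -> b3 -> c2 -> d1 -> c1 -> b2

The waypoints must appear in the order d3, d1, with no cell reused.
Route from d2: down to d3, 2× left (reaching b3), 2× up-right (reaching d1), left to c1, down-left to b2 — 7 moves in all.
Check: order respected (1 at step 1, 2 at step 5); 7 moves as required.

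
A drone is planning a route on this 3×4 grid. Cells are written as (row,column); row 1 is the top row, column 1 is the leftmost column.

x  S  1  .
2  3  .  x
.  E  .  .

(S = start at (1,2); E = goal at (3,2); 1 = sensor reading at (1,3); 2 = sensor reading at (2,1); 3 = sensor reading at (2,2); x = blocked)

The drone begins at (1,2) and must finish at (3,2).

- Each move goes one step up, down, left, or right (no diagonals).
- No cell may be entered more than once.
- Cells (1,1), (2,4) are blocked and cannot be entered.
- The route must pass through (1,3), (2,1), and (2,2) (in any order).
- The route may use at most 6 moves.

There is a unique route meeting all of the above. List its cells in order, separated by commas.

Any route must reach (1,3), (2,1), and (2,2) and still end at (3,2) within 6 moves, so the order of the required stops is forced.
Route from (1,2): right 1 to (1,3), down 1 to (2,3), left 2 to (2,1), down 1 to (3,1), right 1 to (3,2) — 6 moves in all.
Check: all required cells visited; 6 ≤ 6 moves.

(1,2), (1,3), (2,3), (2,2), (2,1), (3,1), (3,2)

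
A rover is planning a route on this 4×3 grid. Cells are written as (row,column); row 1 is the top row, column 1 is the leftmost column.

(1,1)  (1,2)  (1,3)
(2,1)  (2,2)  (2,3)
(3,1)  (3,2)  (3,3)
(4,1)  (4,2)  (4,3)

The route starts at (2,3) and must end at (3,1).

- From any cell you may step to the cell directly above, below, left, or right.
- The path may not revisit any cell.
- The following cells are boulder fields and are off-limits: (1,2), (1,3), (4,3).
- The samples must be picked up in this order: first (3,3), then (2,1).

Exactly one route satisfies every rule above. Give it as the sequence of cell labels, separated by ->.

The waypoints must appear in the order (3,3), (2,1), with no cell reused.
Route from (2,3): down 1 to (3,3), left 1 to (3,2), up 1 to (2,2), left 1 to (2,1), down 1 to (3,1) — 5 moves in all.
Check: order respected ((3,3) at step 1, (2,1) at step 4).

(2,3) -> (3,3) -> (3,2) -> (2,2) -> (2,1) -> (3,1)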